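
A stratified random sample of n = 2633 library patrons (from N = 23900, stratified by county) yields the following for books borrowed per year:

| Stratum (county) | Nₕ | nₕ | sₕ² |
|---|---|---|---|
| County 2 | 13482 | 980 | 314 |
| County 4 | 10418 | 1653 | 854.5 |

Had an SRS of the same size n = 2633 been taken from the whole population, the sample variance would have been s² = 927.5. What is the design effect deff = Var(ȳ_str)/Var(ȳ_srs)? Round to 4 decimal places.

Var(ȳ_str) = Σ Wₕ²(1−fₕ)sₕ²/nₕ with Wₕ = Nₕ/23900:
  County 2: (13482/23900)²·(1−980/13482)·314/980 = 0.094545658
  County 4: (10418/23900)²·(1−1653/10418)·854.5/1653 = 0.082637979
  → Var(ȳ_str) = 0.17718364.
Var(ȳ_srs) = (1 − 2633/23900)·927.5/2633 = 0.31345225.
deff = 0.17718364 / 0.31345225 = 0.5653.

0.5653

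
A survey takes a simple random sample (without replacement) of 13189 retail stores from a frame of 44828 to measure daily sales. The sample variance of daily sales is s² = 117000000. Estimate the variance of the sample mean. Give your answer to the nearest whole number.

6261

Under SRS without replacement, Var(ȳ) = (1 − f)·s²/n with f = n/N = 13189/44828 = 0.29421344.
Var(ȳ) = (1 − 0.29421344)·117000000/13189 = 0.70578656·8871.0289 = 6261.053.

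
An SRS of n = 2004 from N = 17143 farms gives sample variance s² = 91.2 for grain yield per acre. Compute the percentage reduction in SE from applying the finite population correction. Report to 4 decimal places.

6.0265

f = n/N = 2004/17143 = 0.11689903.
SE_no-fpc = √(s²/n) = 0.21332834; SE_fpc = √((1−f)s²/n) = 0.20047201.
Ratio = √(1−f) = 0.93973452. Reduction = 100·(1 − 0.93973452) = 6.0265%.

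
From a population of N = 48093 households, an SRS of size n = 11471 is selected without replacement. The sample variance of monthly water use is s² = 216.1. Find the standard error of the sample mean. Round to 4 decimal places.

Under SRS without replacement, Var(ȳ) = (1 − f)·s²/n with f = n/N = 11471/48093 = 0.23851704.
Var(ȳ) = (1 − 0.23851704)·216.1/11471 = 0.76148296·0.018838811 = 0.014345433.
SE(ȳ) = √(0.014345433) = 0.1198.

0.1198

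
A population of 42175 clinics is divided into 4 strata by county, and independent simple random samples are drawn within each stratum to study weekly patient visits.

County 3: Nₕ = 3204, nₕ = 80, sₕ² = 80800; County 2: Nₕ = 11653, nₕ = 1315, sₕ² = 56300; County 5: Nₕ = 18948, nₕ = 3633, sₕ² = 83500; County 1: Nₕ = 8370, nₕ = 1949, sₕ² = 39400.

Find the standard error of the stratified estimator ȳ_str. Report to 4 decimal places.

3.5977

Var(ȳ_str) = Σₕ Wₕ²(1 − fₕ)sₕ²/nₕ with Wₕ = Nₕ/N, N = 42175.
County 3: Wₕ = 0.07596918; term = 0.07596918²·(1 − 0.02496879)·80800/80 = 5.6834851.
County 2: Wₕ = 0.27630113; term = 0.27630113²·(1 − 0.11284648)·56300/1315 = 2.8996577.
County 5: Wₕ = 0.44927090; term = 0.44927090²·(1 − 0.19173528)·83500/3633 = 3.7496547.
County 1: Wₕ = 0.19845880; term = 0.19845880²·(1 − 0.23285544)·39400/1949 = 0.61080464.
Sum = 12.943602.
SE = √(12.943602) = 3.5977.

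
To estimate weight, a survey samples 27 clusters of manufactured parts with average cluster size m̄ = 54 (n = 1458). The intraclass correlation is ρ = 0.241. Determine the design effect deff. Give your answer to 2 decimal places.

13.77

deff = 1 + (54 − 1)·0.241 = 1 + 12.773 = 13.773.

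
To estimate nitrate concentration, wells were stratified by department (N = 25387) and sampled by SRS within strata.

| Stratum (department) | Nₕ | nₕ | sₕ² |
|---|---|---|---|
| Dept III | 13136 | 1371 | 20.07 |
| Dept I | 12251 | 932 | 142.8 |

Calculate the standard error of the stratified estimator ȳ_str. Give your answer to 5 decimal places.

Var(ȳ_str) = Σₕ Wₕ²(1 − fₕ)sₕ²/nₕ with Wₕ = Nₕ/N, N = 25387.
Dept III: Wₕ = 0.51743018; term = 0.51743018²·(1 − 0.10436967)·20.07/1371 = 0.0035102837.
Dept I: Wₕ = 0.48256982; term = 0.48256982²·(1 − 0.07607542)·142.8/932 = 0.032966218.
Sum = 0.036476502.
SE = √(0.036476502) = 0.19099.

0.19099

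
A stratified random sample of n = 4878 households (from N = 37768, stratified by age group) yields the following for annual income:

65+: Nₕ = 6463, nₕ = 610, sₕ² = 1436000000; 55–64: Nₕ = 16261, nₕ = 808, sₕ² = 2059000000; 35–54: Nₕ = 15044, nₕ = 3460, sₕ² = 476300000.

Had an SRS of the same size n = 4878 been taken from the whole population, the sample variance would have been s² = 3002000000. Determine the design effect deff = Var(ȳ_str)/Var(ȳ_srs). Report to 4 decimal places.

Var(ȳ_str) = Σ Wₕ²(1−fₕ)sₕ²/nₕ with Wₕ = Nₕ/37768:
  65+: (6463/37768)²·(1−610/6463)·1436000000/610 = 62429.421
  55–64: (16261/37768)²·(1−808/16261)·2059000000/808 = 448907.71
  35–54: (15044/37768)²·(1−3460/15044)·476300000/3460 = 16818.156
  → Var(ȳ_str) = 528155.29.
Var(ȳ_srs) = (1 − 4878/37768)·3002000000/4878 = 535930.88.
deff = 528155.29 / 535930.88 = 0.9855.

0.9855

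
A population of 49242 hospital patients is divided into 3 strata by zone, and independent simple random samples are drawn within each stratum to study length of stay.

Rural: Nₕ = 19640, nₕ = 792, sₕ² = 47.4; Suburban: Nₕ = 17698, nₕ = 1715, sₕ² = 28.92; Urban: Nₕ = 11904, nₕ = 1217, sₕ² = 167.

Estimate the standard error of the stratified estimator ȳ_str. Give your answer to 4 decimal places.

0.1353

Var(ȳ_str) = Σₕ Wₕ²(1 − fₕ)sₕ²/nₕ with Wₕ = Nₕ/N, N = 49242.
Rural: Wₕ = 0.39884651; term = 0.39884651²·(1 − 0.04032587)·47.4/792 = 0.0091366828.
Suburban: Wₕ = 0.35940863; term = 0.35940863²·(1 − 0.09690360)·28.92/1715 = 0.0019671854.
Urban: Wₕ = 0.24174485; term = 0.24174485²·(1 − 0.10223454)·167/1217 = 0.0071995152.
Sum = 0.018303383.
SE = √(0.018303383) = 0.1353.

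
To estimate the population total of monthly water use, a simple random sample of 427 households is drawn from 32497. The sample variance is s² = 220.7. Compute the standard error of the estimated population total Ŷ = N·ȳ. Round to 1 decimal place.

Var(Ŷ) = N²·Var(ȳ) = N²·(1 − n/N)·s²/n.
f = 427/32497 = 0.01313967; Var(ȳ) = 0.98686033·220.7/427 = 0.51007043.
Var(Ŷ) = 32497² · 0.51007043 = 5.3866243 × 10^8.
SE(Ŷ) = √(5.3866243 × 10^8) = 23209.1.

23209.1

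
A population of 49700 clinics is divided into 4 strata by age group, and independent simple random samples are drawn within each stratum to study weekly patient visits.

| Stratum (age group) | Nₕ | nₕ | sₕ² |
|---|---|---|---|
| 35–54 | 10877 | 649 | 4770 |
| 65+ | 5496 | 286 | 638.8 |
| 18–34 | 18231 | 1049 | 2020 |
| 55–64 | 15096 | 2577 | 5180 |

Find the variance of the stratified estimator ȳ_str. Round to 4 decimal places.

Var(ȳ_str) = Σₕ Wₕ²(1 − fₕ)sₕ²/nₕ with Wₕ = Nₕ/N, N = 49700.
35–54: Wₕ = 0.21885312; term = 0.21885312²·(1 − 0.05966719)·4770/649 = 0.33102497.
65+: Wₕ = 0.11058350; term = 0.11058350²·(1 − 0.05203785)·638.8/286 = 0.025892295.
18–34: Wₕ = 0.36682093; term = 0.36682093²·(1 − 0.05753936)·2020/1049 = 0.24420093.
55–64: Wₕ = 0.30374245; term = 0.30374245²·(1 − 0.17070747)·5180/2577 = 0.15379212.
Sum = 0.75491032.

0.7549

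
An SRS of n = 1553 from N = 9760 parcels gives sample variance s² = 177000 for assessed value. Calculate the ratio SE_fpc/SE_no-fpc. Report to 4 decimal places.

0.9170

f = n/N = 1553/9760 = 0.15911885.
SE_no-fpc = √(s²/n) = 10.675812; SE_fpc = √((1−f)s²/n) = 9.7896736.
Ratio = √(1−f) = 0.91699572.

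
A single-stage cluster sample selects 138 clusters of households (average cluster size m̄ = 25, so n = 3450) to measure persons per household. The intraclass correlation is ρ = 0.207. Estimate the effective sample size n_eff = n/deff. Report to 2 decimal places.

deff = 1 + (25 − 1)·0.207 = 1 + 4.968 = 5.968.
n_eff = 3450 / 5.968 = 578.08.

578.08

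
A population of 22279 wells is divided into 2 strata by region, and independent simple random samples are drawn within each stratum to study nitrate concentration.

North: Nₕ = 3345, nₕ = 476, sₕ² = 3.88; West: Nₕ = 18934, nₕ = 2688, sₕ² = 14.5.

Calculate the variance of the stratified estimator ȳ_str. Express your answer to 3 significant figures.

Var(ȳ_str) = Σₕ Wₕ²(1 − fₕ)sₕ²/nₕ with Wₕ = Nₕ/N, N = 22279.
North: Wₕ = 0.15014139; term = 0.15014139²·(1 − 0.14230194)·3.88/476 = 1.5760139 × 10^-4.
West: Wₕ = 0.84985861; term = 0.84985861²·(1 − 0.14196683)·14.5/2688 = 0.0033429984.
Sum = 0.0035005998.

0.00350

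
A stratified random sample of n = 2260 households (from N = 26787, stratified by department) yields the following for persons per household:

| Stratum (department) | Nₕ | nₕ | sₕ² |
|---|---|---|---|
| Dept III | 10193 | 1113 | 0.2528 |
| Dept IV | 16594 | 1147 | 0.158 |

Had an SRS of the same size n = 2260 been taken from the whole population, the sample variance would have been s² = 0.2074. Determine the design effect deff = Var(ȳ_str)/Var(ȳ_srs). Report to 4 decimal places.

0.9343

Var(ȳ_str) = Σ Wₕ²(1−fₕ)sₕ²/nₕ with Wₕ = Nₕ/26787:
  Dept III: (10193/26787)²·(1−1113/10193)·0.2528/1113 = 2.9296897 × 10^-5
  Dept IV: (16594/26787)²·(1−1147/16594)·0.158/1147 = 4.920857 × 10^-5
  → Var(ȳ_str) = 7.8505467 × 10^-5.
Var(ȳ_srs) = (1 − 2260/26787)·0.2074/2260 = 8.402735 × 10^-5.
deff = (7.8505467 × 10^-5) / (8.402735 × 10^-5) = 0.9343.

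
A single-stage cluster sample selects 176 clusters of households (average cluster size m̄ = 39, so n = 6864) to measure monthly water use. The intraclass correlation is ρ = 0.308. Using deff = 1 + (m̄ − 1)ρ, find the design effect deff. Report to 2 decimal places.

deff = 1 + (39 − 1)·0.308 = 1 + 11.704 = 12.704.

12.70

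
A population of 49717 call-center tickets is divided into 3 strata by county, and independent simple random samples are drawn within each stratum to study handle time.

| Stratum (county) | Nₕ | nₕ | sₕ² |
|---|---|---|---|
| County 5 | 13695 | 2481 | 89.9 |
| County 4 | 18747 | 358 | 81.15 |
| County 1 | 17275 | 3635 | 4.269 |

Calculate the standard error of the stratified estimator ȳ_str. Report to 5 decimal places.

Var(ȳ_str) = Σₕ Wₕ²(1 − fₕ)sₕ²/nₕ with Wₕ = Nₕ/N, N = 49717.
County 5: Wₕ = 0.27545910; term = 0.27545910²·(1 − 0.18116101)·89.9/2481 = 0.0022513638.
County 4: Wₕ = 0.37707424; term = 0.37707424²·(1 − 0.01909639)·81.15/358 = 0.031614445.
County 1: Wₕ = 0.34746666; term = 0.34746666²·(1 − 0.21041968)·4.269/3635 = 1.1195522 × 10^-4.
Sum = 0.033977764.
SE = √(0.033977764) = 0.18433.

0.18433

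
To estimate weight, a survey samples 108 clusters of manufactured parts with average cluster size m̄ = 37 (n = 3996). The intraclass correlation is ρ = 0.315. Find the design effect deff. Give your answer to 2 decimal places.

12.34

deff = 1 + (37 − 1)·0.315 = 1 + 11.34 = 12.34.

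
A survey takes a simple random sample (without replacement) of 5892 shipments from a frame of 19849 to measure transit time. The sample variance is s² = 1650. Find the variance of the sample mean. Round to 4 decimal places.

0.1969

Under SRS without replacement, Var(ȳ) = (1 − f)·s²/n with f = n/N = 5892/19849 = 0.29684115.
Var(ȳ) = (1 − 0.29684115)·1650/5892 = 0.70315885·0.28004073 = 0.19691312.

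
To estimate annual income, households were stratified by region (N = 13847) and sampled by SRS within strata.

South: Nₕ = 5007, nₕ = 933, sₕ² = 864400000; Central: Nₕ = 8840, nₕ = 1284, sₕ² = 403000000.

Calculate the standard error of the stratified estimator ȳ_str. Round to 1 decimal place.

456.0

Var(ȳ_str) = Σₕ Wₕ²(1 − fₕ)sₕ²/nₕ with Wₕ = Nₕ/N, N = 13847.
South: Wₕ = 0.36159457; term = 0.36159457²·(1 − 0.18633913)·864400000/933 = 98564.46.
Central: Wₕ = 0.63840543; term = 0.63840543²·(1 − 0.14524887)·403000000/1284 = 109338.43.
Sum = 207902.89.
SE = √(207902.89) = 456.0.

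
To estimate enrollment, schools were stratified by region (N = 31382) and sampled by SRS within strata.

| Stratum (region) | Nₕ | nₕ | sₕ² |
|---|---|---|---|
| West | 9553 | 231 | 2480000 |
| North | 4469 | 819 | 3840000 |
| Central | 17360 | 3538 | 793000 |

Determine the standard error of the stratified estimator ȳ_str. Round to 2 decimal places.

Var(ȳ_str) = Σₕ Wₕ²(1 − fₕ)sₕ²/nₕ with Wₕ = Nₕ/N, N = 31382.
West: Wₕ = 0.30441017; term = 0.30441017²·(1 − 0.02418089)·2480000/231 = 970.79458.
North: Wₕ = 0.14240648; term = 0.14240648²·(1 − 0.18326247)·3840000/819 = 77.658555.
Central: Wₕ = 0.55318335; term = 0.55318335²·(1 − 0.20380184)·793000/3538 = 54.610321.
Sum = 1103.0635.
SE = √(1103.0635) = 33.21.

33.21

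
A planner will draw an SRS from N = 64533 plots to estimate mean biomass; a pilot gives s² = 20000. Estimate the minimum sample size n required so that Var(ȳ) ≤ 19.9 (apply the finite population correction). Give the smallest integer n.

990

Without fpc, n₀ = s²/D = 20000/19.9 = 1005.0251.
With fpc, (1 − n/N)·s²/n ≤ D requires n ≥ n₀/(1 + n₀/N) = 1005.0251/(1 + 1005.0251/64533) = 989.6130.
Rounding up, n = 990.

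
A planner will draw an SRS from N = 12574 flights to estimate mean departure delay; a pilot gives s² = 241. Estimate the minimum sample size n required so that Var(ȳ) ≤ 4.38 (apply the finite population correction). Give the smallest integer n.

55

Without fpc, n₀ = s²/D = 241/4.38 = 55.0228.
With fpc, (1 − n/N)·s²/n ≤ D requires n ≥ n₀/(1 + n₀/N) = 55.0228/(1 + 55.0228/12574) = 54.7831.
Rounding up, n = 55.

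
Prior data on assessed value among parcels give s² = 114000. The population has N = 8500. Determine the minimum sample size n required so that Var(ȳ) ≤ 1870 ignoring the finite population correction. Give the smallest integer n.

Without fpc, n₀ = s²/D = 114000/1870 = 60.9626.
Rounding up, n = 61.

61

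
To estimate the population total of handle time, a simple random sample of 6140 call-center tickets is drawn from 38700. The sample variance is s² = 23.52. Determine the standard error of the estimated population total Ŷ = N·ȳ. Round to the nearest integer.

Var(Ŷ) = N²·Var(ȳ) = N²·(1 − n/N)·s²/n.
f = 6140/38700 = 0.15865633; Var(ȳ) = 0.84134367·23.52/6140 = 0.003222867.
Var(Ŷ) = 38700² · 0.003222867 = 4.8268557 × 10^6.
SE(Ŷ) = √(4.8268557 × 10^6) = 2197.

2197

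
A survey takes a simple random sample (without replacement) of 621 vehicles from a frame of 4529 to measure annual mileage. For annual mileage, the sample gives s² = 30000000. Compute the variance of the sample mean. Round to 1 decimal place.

Under SRS without replacement, Var(ȳ) = (1 − f)·s²/n with f = n/N = 621/4529 = 0.13711636.
Var(ȳ) = (1 − 0.13711636)·30000000/621 = 0.86288364·48309.179 = 41685.2.

41685.2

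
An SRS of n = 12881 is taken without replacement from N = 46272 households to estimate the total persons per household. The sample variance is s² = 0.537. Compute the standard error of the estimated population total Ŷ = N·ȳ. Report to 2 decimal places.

Var(Ŷ) = N²·Var(ȳ) = N²·(1 − n/N)·s²/n.
f = 12881/46272 = 0.27837569; Var(ȳ) = 0.72162431·0.537/12881 = 3.0084019 × 10^-5.
Var(Ŷ) = 46272² · (3.0084019 × 10^-5) = 64412.832.
SE(Ŷ) = √(64412.832) = 253.80.

253.80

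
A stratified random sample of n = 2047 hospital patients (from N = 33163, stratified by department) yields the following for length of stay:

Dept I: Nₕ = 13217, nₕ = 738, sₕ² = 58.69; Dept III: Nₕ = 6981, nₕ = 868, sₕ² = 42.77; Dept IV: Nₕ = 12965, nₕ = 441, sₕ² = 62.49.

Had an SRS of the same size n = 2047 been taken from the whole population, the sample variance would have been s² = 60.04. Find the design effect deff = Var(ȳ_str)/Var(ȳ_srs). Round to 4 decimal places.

1.2630

Var(ȳ_str) = Σ Wₕ²(1−fₕ)sₕ²/nₕ with Wₕ = Nₕ/33163:
  Dept I: (13217/33163)²·(1−738/13217)·58.69/738 = 0.011926494
  Dept III: (6981/33163)²·(1−868/6981)·42.77/868 = 0.0019119826
  Dept IV: (12965/33163)²·(1−441/12965)·62.49/441 = 0.020920877
  → Var(ȳ_str) = 0.034759354.
Var(ȳ_srs) = (1 − 2047/33163)·60.04/2047 = 0.027520276.
deff = 0.034759354 / 0.027520276 = 1.2630.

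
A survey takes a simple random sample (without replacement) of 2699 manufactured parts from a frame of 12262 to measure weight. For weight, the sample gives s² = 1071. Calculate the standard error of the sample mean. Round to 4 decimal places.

0.5563

Under SRS without replacement, Var(ȳ) = (1 − f)·s²/n with f = n/N = 2699/12262 = 0.22011091.
Var(ȳ) = (1 − 0.22011091)·1071/2699 = 0.77988909·0.39681363 = 0.30947062.
SE(ȳ) = √(0.30947062) = 0.5563.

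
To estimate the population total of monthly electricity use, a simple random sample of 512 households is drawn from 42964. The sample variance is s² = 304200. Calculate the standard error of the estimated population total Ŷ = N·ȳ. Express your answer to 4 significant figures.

1.041 × 10^6

Var(Ŷ) = N²·Var(ȳ) = N²·(1 − n/N)·s²/n.
f = 512/42964 = 0.01191695; Var(ȳ) = 0.98808305·304200/512 = 587.06028.
Var(Ŷ) = 42964² · 587.06028 = 1.0836577 × 10^12.
SE(Ŷ) = √(1.0836577 × 10^12) = 1.041 × 10^6.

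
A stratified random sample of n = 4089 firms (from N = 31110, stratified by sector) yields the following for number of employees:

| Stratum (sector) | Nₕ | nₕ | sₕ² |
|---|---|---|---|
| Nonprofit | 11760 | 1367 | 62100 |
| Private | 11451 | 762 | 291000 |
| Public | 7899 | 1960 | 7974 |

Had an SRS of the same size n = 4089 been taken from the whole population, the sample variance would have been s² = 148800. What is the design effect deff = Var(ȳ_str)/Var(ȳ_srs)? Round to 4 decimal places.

1.7158

Var(ȳ_str) = Σ Wₕ²(1−fₕ)sₕ²/nₕ with Wₕ = Nₕ/31110:
  Nonprofit: (11760/31110)²·(1−1367/11760)·62100/1367 = 5.7368212
  Private: (11451/31110)²·(1−762/11451)·291000/762 = 48.296815
  Public: (7899/31110)²·(1−1960/7899)·7974/1960 = 0.19719939
  → Var(ȳ_str) = 54.230836.
Var(ȳ_srs) = (1 − 4089/31110)·148800/4089 = 31.607288.
deff = 54.230836 / 31.607288 = 1.7158.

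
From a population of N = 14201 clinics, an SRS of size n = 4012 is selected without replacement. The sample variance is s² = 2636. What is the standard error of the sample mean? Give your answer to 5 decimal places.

0.68659

Under SRS without replacement, Var(ȳ) = (1 − f)·s²/n with f = n/N = 4012/14201 = 0.28251532.
Var(ȳ) = (1 − 0.28251532)·2636/4012 = 0.71748468·0.65702891 = 0.47140818.
SE(ȳ) = √(0.47140818) = 0.68659.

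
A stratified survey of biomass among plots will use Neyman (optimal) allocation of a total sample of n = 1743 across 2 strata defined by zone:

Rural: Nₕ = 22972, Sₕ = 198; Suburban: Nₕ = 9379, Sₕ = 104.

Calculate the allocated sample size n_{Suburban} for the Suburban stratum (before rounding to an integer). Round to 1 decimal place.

Neyman allocation: nₕ = n·NₕSₕ / Σⱼ NⱼSⱼ.
Σ NⱼSⱼ = 22972·198 + 9379·104 = 5.523872 × 10^6.
n_{Suburban} = 1743·9379·104 / (5.523872 × 10^6) = 307.8.

307.8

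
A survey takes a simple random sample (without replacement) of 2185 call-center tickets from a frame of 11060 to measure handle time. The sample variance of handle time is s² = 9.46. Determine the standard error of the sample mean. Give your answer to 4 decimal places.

0.0589

Under SRS without replacement, Var(ȳ) = (1 − f)·s²/n with f = n/N = 2185/11060 = 0.19755877.
Var(ȳ) = (1 − 0.19755877)·9.46/2185 = 0.80244123·0.0043295195 = 0.0034741849.
SE(ȳ) = √(0.0034741849) = 0.0589.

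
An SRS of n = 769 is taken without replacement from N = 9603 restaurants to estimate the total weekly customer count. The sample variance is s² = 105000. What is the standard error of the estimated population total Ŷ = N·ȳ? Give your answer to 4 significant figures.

Var(Ŷ) = N²·Var(ȳ) = N²·(1 − n/N)·s²/n.
f = 769/9603 = 0.08007914; Var(ȳ) = 0.91992086·105000/769 = 125.60688.
Var(Ŷ) = 9603² · 125.60688 = 1.1583166 × 10^10.
SE(Ŷ) = √(1.1583166 × 10^10) = 107600.

107600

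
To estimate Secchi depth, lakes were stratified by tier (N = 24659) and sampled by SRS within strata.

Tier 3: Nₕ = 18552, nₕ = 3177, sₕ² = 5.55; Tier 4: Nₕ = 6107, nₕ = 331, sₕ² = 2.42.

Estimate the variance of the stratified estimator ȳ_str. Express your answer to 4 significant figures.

0.001244

Var(ȳ_str) = Σₕ Wₕ²(1 − fₕ)sₕ²/nₕ with Wₕ = Nₕ/N, N = 24659.
Tier 3: Wₕ = 0.75234194; term = 0.75234194²·(1 − 0.17124838)·5.55/3177 = 8.1946556 × 10^-4.
Tier 4: Wₕ = 0.24765806; term = 0.24765806²·(1 − 0.05420010)·2.42/331 = 4.2412274 × 10^-4.
Sum = 0.0012435883.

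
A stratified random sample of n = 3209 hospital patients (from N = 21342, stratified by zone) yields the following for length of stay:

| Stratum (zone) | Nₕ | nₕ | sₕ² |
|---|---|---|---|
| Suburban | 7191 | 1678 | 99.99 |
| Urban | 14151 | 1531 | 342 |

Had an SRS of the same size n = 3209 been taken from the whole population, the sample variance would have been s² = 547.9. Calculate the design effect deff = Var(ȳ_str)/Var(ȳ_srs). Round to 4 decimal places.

Var(ȳ_str) = Σ Wₕ²(1−fₕ)sₕ²/nₕ with Wₕ = Nₕ/21342:
  Suburban: (7191/21342)²·(1−1678/7191)·99.99/1678 = 0.0051864675
  Urban: (14151/21342)²·(1−1531/14151)·342/1531 = 0.087584483
  → Var(ȳ_str) = 0.092770951.
Var(ȳ_srs) = (1 − 3209/21342)·547.9/3209 = 0.14506616.
deff = 0.092770951 / 0.14506616 = 0.6395.

0.6395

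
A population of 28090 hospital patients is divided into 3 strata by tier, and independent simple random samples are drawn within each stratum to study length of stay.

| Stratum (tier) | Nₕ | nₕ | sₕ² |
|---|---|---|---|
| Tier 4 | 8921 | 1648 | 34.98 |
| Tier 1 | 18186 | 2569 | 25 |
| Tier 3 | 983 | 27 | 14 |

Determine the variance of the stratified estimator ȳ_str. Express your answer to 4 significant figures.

Var(ȳ_str) = Σₕ Wₕ²(1 − fₕ)sₕ²/nₕ with Wₕ = Nₕ/N, N = 28090.
Tier 4: Wₕ = 0.31758633; term = 0.31758633²·(1 − 0.18473265)·34.98/1648 = 0.0017453649.
Tier 1: Wₕ = 0.64741901; term = 0.64741901²·(1 − 0.14126251)·25/2569 = 0.0035027345.
Tier 3: Wₕ = 0.03499466; term = 0.03499466²·(1 − 0.02746694)·14/27 = 6.1755011 × 10^-4.
Sum = 0.0058656495.

0.005866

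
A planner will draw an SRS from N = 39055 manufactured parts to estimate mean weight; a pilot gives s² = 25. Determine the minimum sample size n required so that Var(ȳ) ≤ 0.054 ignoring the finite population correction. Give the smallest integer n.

Without fpc, n₀ = s²/D = 25/0.054 = 462.9630.
Rounding up, n = 463.

463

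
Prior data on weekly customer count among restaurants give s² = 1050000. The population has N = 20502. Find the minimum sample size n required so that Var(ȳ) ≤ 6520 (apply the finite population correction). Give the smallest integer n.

160

Without fpc, n₀ = s²/D = 1050000/6520 = 161.0429.
With fpc, (1 − n/N)·s²/n ≤ D requires n ≥ n₀/(1 + n₀/N) = 161.0429/(1 + 161.0429/20502) = 159.7878.
Rounding up, n = 160.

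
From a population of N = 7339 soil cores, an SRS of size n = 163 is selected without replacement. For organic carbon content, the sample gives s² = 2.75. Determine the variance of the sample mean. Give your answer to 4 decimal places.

0.0165

Under SRS without replacement, Var(ȳ) = (1 − f)·s²/n with f = n/N = 163/7339 = 0.02221011.
Var(ȳ) = (1 − 0.02221011)·2.75/163 = 0.97778989·0.016871166 = 0.016496455.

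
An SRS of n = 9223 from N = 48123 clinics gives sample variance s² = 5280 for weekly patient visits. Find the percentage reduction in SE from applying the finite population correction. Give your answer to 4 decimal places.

f = n/N = 9223/48123 = 0.19165472.
SE_no-fpc = √(s²/n) = 0.7566253; SE_fpc = √((1−f)s²/n) = 0.68026685.
Ratio = √(1−f) = 0.89908024. Reduction = 100·(1 − 0.89908024) = 10.0920%.

10.0920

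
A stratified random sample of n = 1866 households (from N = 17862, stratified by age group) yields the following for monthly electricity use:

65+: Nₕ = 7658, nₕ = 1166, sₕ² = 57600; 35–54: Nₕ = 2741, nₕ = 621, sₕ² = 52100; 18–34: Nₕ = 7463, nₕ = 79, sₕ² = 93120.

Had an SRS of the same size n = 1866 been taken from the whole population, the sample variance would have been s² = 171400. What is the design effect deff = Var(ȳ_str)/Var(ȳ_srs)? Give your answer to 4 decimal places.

2.5872

Var(ȳ_str) = Σ Wₕ²(1−fₕ)sₕ²/nₕ with Wₕ = Nₕ/17862:
  65+: (7658/17862)²·(1−1166/7658)·57600/1166 = 7.6976407
  35–54: (2741/17862)²·(1−621/2741)·52100/621 = 1.5280264
  18–34: (7463/17862)²·(1−79/7463)·93120/79 = 203.59206
  → Var(ȳ_str) = 212.81773.
Var(ȳ_srs) = (1 − 1866/17862)·171400/1866 = 82.258444.
deff = 212.81773 / 82.258444 = 2.5872.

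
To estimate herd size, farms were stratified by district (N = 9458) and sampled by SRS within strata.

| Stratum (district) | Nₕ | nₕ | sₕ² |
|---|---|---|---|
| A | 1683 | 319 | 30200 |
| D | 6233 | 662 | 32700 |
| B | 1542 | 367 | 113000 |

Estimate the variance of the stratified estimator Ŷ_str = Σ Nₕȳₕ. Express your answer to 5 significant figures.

Var(Ŷ_str) = Σₕ Nₕ²(1 − fₕ)sₕ²/nₕ.
A: 1683²·(1 − 319/1683)·30200/319 = 2.1732753 × 10^8.
D: 6233²·(1 − 662/6233)·32700/662 = 1.7152209 × 10^9.
B: 1542²·(1 − 367/1542)·113000/367 = 5.5787207 × 10^8.
Sum = 2.4904205 × 10^9.

2.4904 × 10^9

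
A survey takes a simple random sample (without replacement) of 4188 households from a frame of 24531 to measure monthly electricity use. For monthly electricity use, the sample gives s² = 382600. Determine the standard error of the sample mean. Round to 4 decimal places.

8.7040

Under SRS without replacement, Var(ȳ) = (1 − f)·s²/n with f = n/N = 4188/24531 = 0.17072276.
Var(ȳ) = (1 − 0.17072276)·382600/4188 = 0.82927724·91.356256 = 75.759664.
SE(ȳ) = √(75.759664) = 8.7040.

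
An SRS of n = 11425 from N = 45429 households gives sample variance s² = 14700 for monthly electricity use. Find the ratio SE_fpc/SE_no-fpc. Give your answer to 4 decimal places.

f = n/N = 11425/45429 = 0.25149134.
SE_no-fpc = √(s²/n) = 1.1343069; SE_fpc = √((1−f)s²/n) = 0.98136141.
Ratio = √(1−f) = 0.86516395.

0.8652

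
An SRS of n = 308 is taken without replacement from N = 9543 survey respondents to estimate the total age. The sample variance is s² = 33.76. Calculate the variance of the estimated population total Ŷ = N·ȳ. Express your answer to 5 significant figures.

Var(Ŷ) = N²·Var(ȳ) = N²·(1 − n/N)·s²/n.
f = 308/9543 = 0.03227497; Var(ȳ) = 0.96772503·33.76/308 = 0.10607272.
Var(Ŷ) = 9543² · 0.10607272 = 9.6599205 × 10^6.

9.6599 × 10^6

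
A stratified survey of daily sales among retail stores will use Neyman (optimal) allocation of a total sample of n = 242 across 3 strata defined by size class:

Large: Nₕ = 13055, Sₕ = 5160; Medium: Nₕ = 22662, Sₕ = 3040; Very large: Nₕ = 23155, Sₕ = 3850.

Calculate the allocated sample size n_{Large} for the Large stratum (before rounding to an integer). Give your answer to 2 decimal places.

72.32

Neyman allocation: nₕ = n·NₕSₕ / Σⱼ NⱼSⱼ.
Σ NⱼSⱼ = 13055·5160 + 22662·3040 + 23155·3850 = 2.2540303 × 10^8.
n_{Large} = 242·13055·5160 / (2.2540303 × 10^8) = 72.32.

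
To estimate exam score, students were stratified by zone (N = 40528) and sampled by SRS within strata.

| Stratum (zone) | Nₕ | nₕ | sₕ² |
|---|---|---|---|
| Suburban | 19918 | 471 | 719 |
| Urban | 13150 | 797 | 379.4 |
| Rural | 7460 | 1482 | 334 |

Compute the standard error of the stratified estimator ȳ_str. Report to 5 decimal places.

Var(ȳ_str) = Σₕ Wₕ²(1 − fₕ)sₕ²/nₕ with Wₕ = Nₕ/N, N = 40528.
Suburban: Wₕ = 0.49146269; term = 0.49146269²·(1 − 0.02364695)·719/471 = 0.3599946.
Urban: Wₕ = 0.32446704; term = 0.32446704²·(1 − 0.06060837)·379.4/797 = 0.047078959.
Rural: Wₕ = 0.18407027; term = 0.18407027²·(1 − 0.19865952)·334/1482 = 0.006119031.
Sum = 0.41319259.
SE = √(0.41319259) = 0.64280.

0.64280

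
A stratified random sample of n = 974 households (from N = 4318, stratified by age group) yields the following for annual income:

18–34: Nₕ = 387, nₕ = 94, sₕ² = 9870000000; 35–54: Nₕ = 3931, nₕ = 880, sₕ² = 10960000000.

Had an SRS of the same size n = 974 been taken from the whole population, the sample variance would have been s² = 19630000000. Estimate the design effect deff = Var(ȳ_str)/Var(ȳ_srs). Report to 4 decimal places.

0.5542

Var(ȳ_str) = Σ Wₕ²(1−fₕ)sₕ²/nₕ with Wₕ = Nₕ/4318:
  18–34: (387/4318)²·(1−94/387)·9870000000/94 = 638561.32
  35–54: (3931/4318)²·(1−880/3931)·10960000000/880 = 8.0113897 × 10^6
  → Var(ȳ_str) = 8.649951 × 10^6.
Var(ȳ_srs) = (1 − 974/4318)·19630000000/974 = 1.5607918 × 10^7.
deff = (8.649951 × 10^6) / (1.5607918 × 10^7) = 0.5542.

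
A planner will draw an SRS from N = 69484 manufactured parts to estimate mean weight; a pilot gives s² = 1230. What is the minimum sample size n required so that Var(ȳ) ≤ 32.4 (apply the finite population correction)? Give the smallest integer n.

Without fpc, n₀ = s²/D = 1230/32.4 = 37.9630.
With fpc, (1 − n/N)·s²/n ≤ D requires n ≥ n₀/(1 + n₀/N) = 37.9630/(1 + 37.9630/69484) = 37.9423.
Rounding up, n = 38.

38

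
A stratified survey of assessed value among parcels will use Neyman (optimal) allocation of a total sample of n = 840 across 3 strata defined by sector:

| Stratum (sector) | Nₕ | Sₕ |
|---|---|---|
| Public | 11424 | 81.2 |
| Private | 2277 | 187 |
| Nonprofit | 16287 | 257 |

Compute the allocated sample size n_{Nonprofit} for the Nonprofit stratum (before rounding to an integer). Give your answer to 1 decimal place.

Neyman allocation: nₕ = n·NₕSₕ / Σⱼ NⱼSⱼ.
Σ NⱼSⱼ = 11424·81.2 + 2277·187 + 16287·257 = 5.5391868 × 10^6.
n_{Nonprofit} = 840·16287·257 / (5.5391868 × 10^6) = 634.8.

634.8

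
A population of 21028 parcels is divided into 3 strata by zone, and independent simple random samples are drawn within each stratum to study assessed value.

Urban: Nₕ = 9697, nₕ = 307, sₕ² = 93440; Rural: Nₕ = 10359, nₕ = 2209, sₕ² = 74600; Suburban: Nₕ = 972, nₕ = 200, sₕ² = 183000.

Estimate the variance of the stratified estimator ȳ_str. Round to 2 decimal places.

Var(ȳ_str) = Σₕ Wₕ²(1 − fₕ)sₕ²/nₕ with Wₕ = Nₕ/N, N = 21028.
Urban: Wₕ = 0.46114704; term = 0.46114704²·(1 − 0.03165928)·93440/307 = 62.676034.
Rural: Wₕ = 0.49262888; term = 0.49262888²·(1 − 0.21324452)·74600/2209 = 6.4479642.
Suburban: Wₕ = 0.04622408; term = 0.04622408²·(1 − 0.20576132)·183000/200 = 1.5527757.
Sum = 70.676774.

70.68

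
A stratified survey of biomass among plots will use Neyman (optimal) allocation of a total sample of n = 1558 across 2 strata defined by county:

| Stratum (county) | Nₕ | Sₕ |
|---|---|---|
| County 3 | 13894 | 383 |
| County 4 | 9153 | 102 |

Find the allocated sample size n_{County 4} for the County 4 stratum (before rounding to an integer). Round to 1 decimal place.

Neyman allocation: nₕ = n·NₕSₕ / Σⱼ NⱼSⱼ.
Σ NⱼSⱼ = 13894·383 + 9153·102 = 6.255008 × 10^6.
n_{County 4} = 1558·9153·102 / (6.255008 × 10^6) = 232.5.

232.5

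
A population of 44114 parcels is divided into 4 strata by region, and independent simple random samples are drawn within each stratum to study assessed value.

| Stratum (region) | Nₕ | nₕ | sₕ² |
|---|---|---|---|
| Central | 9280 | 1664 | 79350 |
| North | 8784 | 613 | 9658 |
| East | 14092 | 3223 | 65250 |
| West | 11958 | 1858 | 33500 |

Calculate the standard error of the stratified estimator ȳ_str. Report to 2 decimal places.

2.24

Var(ȳ_str) = Σₕ Wₕ²(1 − fₕ)sₕ²/nₕ with Wₕ = Nₕ/N, N = 44114.
Central: Wₕ = 0.21036406; term = 0.21036406²·(1 − 0.17931034)·79350/1664 = 1.7318714.
North: Wₕ = 0.19912046; term = 0.19912046²·(1 − 0.06978597)·9658/613 = 0.5810873.
East: Wₕ = 0.31944507; term = 0.31944507²·(1 − 0.22871133)·65250/3223 = 1.5934174.
West: Wₕ = 0.27107041; term = 0.27107041²·(1 − 0.15537715)·33500/1858 = 1.1189898.
Sum = 5.0253659.
SE = √(5.0253659) = 2.24.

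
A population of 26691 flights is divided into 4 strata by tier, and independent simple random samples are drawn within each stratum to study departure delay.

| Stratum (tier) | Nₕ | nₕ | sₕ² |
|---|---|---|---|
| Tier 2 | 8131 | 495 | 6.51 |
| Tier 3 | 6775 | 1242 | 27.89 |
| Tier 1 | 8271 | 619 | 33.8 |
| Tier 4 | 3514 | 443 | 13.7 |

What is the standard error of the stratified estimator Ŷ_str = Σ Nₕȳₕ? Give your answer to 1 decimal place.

Var(Ŷ_str) = Σₕ Nₕ²(1 − fₕ)sₕ²/nₕ.
Tier 2: 8131²·(1 − 495/8131)·6.51/495 = 816555.43.
Tier 3: 6775²·(1 − 1242/6775)·27.89/1242 = 841776.68.
Tier 1: 8271²·(1 − 619/8271)·33.8/619 = 3.455883 × 10^6.
Tier 4: 3514²·(1 − 443/3514)·13.7/443 = 333732.43.
Sum = 5.4479475 × 10^6.
SE = √(5.4479475 × 10^6) = 2334.1.

2334.1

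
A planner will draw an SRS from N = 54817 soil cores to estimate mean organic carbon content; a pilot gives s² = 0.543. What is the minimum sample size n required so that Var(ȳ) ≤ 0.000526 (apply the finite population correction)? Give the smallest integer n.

1014

Without fpc, n₀ = s²/D = 0.543/0.000526 = 1032.3194.
With fpc, (1 − n/N)·s²/n ≤ D requires n ≥ n₀/(1 + n₀/N) = 1032.3194/(1 + 1032.3194/54817) = 1013.2380.
Rounding up, n = 1014.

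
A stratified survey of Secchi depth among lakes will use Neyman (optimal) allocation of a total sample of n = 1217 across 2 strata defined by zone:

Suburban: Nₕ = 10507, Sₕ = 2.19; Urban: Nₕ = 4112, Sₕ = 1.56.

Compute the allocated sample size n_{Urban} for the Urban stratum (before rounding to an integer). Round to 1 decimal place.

Neyman allocation: nₕ = n·NₕSₕ / Σⱼ NⱼSⱼ.
Σ NⱼSⱼ = 10507·2.19 + 4112·1.56 = 29425.05.
n_{Urban} = 1217·4112·1.56 / 29425.05 = 265.3.

265.3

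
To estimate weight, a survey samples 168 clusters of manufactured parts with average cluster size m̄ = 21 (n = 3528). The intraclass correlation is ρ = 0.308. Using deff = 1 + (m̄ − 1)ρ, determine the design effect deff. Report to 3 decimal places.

7.160

deff = 1 + (21 − 1)·0.308 = 1 + 6.16 = 7.16.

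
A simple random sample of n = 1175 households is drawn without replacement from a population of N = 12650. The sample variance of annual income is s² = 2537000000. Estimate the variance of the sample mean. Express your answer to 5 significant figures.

Under SRS without replacement, Var(ȳ) = (1 − f)·s²/n with f = n/N = 1175/12650 = 0.09288538.
Var(ȳ) = (1 − 0.09288538)·2537000000/1175 = 0.90711462·2.1591489 × 10^6 = 1.9585956 × 10^6.

1.9586 × 10^6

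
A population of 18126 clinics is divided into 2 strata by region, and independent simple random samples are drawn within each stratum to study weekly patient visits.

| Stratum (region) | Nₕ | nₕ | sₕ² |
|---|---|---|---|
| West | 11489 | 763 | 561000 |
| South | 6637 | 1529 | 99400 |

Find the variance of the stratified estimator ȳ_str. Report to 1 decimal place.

282.5

Var(ȳ_str) = Σₕ Wₕ²(1 − fₕ)sₕ²/nₕ with Wₕ = Nₕ/N, N = 18126.
West: Wₕ = 0.63384089; term = 0.63384089²·(1 − 0.06641135)·561000/763 = 275.77468.
South: Wₕ = 0.36615911; term = 0.36615911²·(1 − 0.23037517)·99400/1529 = 6.7080711.
Sum = 282.48275.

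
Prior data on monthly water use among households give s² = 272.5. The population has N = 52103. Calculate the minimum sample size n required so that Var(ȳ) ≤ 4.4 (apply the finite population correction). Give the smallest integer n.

62

Without fpc, n₀ = s²/D = 272.5/4.4 = 61.9318.
With fpc, (1 − n/N)·s²/n ≤ D requires n ≥ n₀/(1 + n₀/N) = 61.9318/(1 + 61.9318/52103) = 61.8583.
Rounding up, n = 62.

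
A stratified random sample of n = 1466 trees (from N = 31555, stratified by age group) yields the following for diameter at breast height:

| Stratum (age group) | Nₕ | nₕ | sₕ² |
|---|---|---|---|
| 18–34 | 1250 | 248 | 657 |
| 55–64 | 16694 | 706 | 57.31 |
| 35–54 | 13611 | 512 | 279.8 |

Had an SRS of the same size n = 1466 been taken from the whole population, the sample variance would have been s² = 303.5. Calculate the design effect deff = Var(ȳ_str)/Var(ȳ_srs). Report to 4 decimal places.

Var(ȳ_str) = Σ Wₕ²(1−fₕ)sₕ²/nₕ with Wₕ = Nₕ/31555:
  18–34: (1250/31555)²·(1−248/1250)·657/248 = 0.0033323841
  55–64: (16694/31555)²·(1−706/16694)·57.31/706 = 0.021759248
  35–54: (13611/31555)²·(1−512/13611)·279.8/512 = 0.097851966
  → Var(ȳ_str) = 0.1229436.
Var(ȳ_srs) = (1 − 1466/31555)·303.5/1466 = 0.19740779.
deff = 0.1229436 / 0.19740779 = 0.6228.

0.6228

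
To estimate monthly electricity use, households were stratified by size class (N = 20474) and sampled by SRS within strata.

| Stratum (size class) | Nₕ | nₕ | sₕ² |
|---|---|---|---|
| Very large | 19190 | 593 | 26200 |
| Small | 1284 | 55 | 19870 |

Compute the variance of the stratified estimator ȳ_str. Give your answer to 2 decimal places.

Var(ȳ_str) = Σₕ Wₕ²(1 − fₕ)sₕ²/nₕ with Wₕ = Nₕ/N, N = 20474.
Very large: Wₕ = 0.93728631; term = 0.93728631²·(1 − 0.03090151)·26200/593 = 37.614827.
Small: Wₕ = 0.06271369; term = 0.06271369²·(1 − 0.04283489)·19870/55 = 1.3600244.
Sum = 38.974851.

38.97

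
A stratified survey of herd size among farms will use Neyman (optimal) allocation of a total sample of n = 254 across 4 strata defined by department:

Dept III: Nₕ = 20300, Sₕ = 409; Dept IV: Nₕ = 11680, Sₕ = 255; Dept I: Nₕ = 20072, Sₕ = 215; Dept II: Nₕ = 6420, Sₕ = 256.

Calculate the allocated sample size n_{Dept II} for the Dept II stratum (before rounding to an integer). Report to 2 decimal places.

24.21

Neyman allocation: nₕ = n·NₕSₕ / Σⱼ NⱼSⱼ.
Σ NⱼSⱼ = 20300·409 + 11680·255 + 20072·215 + 6420·256 = 1.72401 × 10^7.
n_{Dept II} = 254·6420·256 / (1.72401 × 10^7) = 24.21.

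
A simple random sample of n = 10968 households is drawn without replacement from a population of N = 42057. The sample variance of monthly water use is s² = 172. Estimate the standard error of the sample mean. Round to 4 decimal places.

Under SRS without replacement, Var(ȳ) = (1 − f)·s²/n with f = n/N = 10968/42057 = 0.26078893.
Var(ȳ) = (1 − 0.26078893)·172/10968 = 0.73921107·0.015681984 = 0.011592296.
SE(ȳ) = √(0.011592296) = 0.1077.

0.1077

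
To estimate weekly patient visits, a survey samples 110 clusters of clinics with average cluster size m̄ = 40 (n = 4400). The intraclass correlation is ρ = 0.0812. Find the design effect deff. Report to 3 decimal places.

4.167

deff = 1 + (40 − 1)·0.0812 = 1 + 3.1668 = 4.1668.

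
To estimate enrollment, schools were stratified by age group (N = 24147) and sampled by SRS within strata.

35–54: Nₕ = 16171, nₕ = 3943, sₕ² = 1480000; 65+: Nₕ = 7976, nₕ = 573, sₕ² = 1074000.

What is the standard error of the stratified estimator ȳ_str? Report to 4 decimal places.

17.8073

Var(ȳ_str) = Σₕ Wₕ²(1 − fₕ)sₕ²/nₕ with Wₕ = Nₕ/N, N = 24147.
35–54: Wₕ = 0.66968982; term = 0.66968982²·(1 − 0.24383155)·1480000/3943 = 127.29193.
65+: Wₕ = 0.33031018; term = 0.33031018²·(1 − 0.07184052)·1074000/573 = 189.80873.
Sum = 317.10066.
SE = √(317.10066) = 17.8073.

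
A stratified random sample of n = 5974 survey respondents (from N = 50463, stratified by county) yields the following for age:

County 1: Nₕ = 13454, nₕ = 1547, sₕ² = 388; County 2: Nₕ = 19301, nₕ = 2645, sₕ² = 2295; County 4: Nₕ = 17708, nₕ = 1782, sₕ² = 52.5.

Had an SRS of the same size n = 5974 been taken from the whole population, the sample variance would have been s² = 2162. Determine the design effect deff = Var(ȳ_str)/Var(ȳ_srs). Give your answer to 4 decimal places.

Var(ȳ_str) = Σ Wₕ²(1−fₕ)sₕ²/nₕ with Wₕ = Nₕ/50463:
  County 1: (13454/50463)²·(1−1547/13454)·388/1547 = 0.015777895
  County 2: (19301/50463)²·(1−2645/19301)·2295/2645 = 0.10953714
  County 4: (17708/50463)²·(1−1782/17708)·52.5/1782 = 0.0032627342
  → Var(ȳ_str) = 0.12857777.
Var(ȳ_srs) = (1 − 5974/50463)·2162/5974 = 0.3190583.
deff = 0.12857777 / 0.3190583 = 0.4030.

0.4030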